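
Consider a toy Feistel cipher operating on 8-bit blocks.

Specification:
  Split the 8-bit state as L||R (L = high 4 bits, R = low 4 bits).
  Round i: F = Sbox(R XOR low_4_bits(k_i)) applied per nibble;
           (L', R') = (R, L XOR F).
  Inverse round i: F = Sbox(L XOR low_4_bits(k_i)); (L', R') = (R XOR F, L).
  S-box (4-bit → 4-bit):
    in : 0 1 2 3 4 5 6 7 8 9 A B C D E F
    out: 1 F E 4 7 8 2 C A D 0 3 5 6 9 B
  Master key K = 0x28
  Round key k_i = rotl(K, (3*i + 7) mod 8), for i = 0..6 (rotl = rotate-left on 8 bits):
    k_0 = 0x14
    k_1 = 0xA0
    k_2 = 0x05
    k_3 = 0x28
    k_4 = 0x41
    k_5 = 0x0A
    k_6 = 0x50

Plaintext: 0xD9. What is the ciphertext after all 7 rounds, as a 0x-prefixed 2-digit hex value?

s_0 = plaintext = 0xD9
s_1 = Round(s_0, k_0) = 0x9B
s_2 = Round(s_1, k_1) = 0xBA
s_3 = Round(s_2, k_2) = 0xA0
s_4 = Round(s_3, k_3) = 0x00
s_5 = Round(s_4, k_4) = 0x0F
s_6 = Round(s_5, k_5) = 0xF8
s_7 = Round(s_6, k_6) = 0x85

0x85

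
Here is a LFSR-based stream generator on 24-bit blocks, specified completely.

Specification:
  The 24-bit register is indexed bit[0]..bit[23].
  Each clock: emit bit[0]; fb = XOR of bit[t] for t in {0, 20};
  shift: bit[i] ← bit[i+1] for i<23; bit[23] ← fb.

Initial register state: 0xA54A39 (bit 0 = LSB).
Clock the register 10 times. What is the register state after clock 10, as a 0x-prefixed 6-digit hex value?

reg_0 = 0xA54A39
clock 1: out=1, reg = 0xD2A51C
clock 2: out=0, reg = 0xE9528E
clock 3: out=0, reg = 0x74A947
clock 4: out=1, reg = 0x3A54A3
clock 5: out=1, reg = 0x1D2A51
clock 6: out=1, reg = 0x0E9528
clock 7: out=0, reg = 0x074A94
clock 8: out=0, reg = 0x03A54A
clock 9: out=0, reg = 0x01D2A5
clock 10: out=1, reg = 0x80E952

0x80E952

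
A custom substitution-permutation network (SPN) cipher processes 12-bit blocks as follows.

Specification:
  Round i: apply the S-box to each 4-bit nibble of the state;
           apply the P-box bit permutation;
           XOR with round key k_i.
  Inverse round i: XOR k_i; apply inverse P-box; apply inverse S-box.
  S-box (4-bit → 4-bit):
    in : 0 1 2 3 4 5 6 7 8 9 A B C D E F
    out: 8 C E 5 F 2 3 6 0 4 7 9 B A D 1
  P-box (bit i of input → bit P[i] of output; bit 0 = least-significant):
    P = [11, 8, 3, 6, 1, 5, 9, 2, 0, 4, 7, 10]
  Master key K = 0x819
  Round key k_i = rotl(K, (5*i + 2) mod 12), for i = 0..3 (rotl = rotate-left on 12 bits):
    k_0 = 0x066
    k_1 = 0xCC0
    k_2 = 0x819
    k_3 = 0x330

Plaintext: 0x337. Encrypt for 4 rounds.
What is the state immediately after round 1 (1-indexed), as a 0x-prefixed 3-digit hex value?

0x3ED

s_0 = plaintext = 0x337
s_1 = Round(s_0, k_0) = 0x3ED
s_2 = Round(s_1, k_1) = 0xF07
s_3 = Round(s_2, k_2) = 0x914
s_4 = Round(s_3, k_3) = 0x8FC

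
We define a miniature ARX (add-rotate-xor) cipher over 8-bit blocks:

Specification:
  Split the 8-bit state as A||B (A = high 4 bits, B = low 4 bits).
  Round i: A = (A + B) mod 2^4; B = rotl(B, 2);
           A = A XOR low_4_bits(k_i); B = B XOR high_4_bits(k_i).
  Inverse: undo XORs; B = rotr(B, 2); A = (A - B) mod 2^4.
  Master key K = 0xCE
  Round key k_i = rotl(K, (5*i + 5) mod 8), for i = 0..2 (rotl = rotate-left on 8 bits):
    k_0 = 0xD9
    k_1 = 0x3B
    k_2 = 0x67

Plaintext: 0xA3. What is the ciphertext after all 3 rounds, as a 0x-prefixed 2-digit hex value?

s_0 = plaintext = 0xA3
s_1 = Round(s_0, k_0) = 0x41
s_2 = Round(s_1, k_1) = 0xE7
s_3 = Round(s_2, k_2) = 0x2B

0x2B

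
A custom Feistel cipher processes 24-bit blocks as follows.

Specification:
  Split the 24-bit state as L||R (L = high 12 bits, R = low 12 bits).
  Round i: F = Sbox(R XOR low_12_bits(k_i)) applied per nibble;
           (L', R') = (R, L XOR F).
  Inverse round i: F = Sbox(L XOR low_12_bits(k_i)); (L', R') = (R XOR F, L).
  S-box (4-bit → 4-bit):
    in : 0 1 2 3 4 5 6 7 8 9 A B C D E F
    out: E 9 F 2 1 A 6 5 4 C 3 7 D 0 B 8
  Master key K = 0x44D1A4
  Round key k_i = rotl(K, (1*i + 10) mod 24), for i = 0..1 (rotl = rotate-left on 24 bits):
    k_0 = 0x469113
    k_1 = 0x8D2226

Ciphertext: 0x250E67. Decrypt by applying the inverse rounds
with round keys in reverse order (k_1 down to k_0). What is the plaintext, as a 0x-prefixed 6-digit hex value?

0xBAF031

s_0 = ciphertext = 0x250E67
s_1 = InvRound(s_0, k_1) = 0x031250
s_2 = InvRound(s_1, k_0) = 0xBAF031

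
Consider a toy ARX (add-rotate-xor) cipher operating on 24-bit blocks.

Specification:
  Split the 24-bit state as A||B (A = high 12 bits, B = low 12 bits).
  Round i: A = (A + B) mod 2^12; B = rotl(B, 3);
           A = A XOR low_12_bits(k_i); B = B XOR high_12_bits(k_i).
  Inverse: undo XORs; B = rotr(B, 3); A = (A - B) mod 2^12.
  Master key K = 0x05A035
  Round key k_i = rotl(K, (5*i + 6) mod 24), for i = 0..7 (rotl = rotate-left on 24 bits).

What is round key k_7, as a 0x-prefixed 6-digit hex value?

0x6A0B40

K = 0x05A035
k_0 = rotl(K, (5*0+6) mod 24) = rotl(K, 6) = 0x680D41
k_1 = rotl(K, (5*1+6) mod 24) = rotl(K, 11) = 0x01A82D
k_2 = rotl(K, (5*2+6) mod 24) = rotl(K, 16) = 0x3505A0
k_3 = rotl(K, (5*3+6) mod 24) = rotl(K, 21) = 0xA0B406
k_4 = rotl(K, (5*4+6) mod 24) = rotl(K, 2) = 0x1680D4
k_5 = rotl(K, (5*5+6) mod 24) = rotl(K, 7) = 0xD01A82
k_6 = rotl(K, (5*6+6) mod 24) = rotl(K, 12) = 0x03505A
k_7 = rotl(K, (5*7+6) mod 24) = rotl(K, 17) = 0x6A0B40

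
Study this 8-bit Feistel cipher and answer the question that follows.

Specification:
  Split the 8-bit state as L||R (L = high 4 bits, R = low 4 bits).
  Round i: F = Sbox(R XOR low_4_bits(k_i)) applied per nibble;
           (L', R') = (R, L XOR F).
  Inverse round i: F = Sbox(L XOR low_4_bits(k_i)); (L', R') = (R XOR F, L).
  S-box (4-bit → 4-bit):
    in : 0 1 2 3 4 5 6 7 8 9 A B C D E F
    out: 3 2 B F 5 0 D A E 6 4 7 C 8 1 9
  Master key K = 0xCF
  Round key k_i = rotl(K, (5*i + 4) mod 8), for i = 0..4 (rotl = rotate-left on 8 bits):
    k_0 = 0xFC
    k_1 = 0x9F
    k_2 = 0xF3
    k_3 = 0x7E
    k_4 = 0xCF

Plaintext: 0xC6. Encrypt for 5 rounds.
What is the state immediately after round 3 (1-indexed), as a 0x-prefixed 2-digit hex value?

s_0 = plaintext = 0xC6
s_1 = Round(s_0, k_0) = 0x68
s_2 = Round(s_1, k_1) = 0x8C
s_3 = Round(s_2, k_2) = 0xC1
s_4 = Round(s_3, k_3) = 0x15
s_5 = Round(s_4, k_4) = 0x55

0xC1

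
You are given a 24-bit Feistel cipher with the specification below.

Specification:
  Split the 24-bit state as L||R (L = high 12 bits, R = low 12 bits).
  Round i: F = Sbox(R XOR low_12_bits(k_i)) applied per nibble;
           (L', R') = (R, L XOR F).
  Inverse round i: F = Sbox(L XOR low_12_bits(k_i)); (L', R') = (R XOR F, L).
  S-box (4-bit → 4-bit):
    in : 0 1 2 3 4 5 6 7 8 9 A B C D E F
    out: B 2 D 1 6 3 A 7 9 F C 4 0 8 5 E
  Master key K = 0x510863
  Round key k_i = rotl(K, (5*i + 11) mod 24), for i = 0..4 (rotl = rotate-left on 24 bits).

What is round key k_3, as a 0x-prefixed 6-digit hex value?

K = 0x510863
k_0 = rotl(K, (5*0+11) mod 24) = rotl(K, 11) = 0x431A88
k_1 = rotl(K, (5*1+11) mod 24) = rotl(K, 16) = 0x635108
k_2 = rotl(K, (5*2+11) mod 24) = rotl(K, 21) = 0x6A210C
k_3 = rotl(K, (5*3+11) mod 24) = rotl(K, 2) = 0x44218D

0x44218D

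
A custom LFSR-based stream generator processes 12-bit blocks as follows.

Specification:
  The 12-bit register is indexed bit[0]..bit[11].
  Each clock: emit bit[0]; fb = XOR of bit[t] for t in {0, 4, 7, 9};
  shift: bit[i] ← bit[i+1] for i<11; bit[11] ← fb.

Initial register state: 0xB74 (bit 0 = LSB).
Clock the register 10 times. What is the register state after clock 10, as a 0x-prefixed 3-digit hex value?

0xD42

reg_0 = 0xB74
clock 1: out=0, reg = 0x5BA
clock 2: out=0, reg = 0x2DD
clock 3: out=1, reg = 0x16E
clock 4: out=0, reg = 0x0B7
clock 5: out=1, reg = 0x85B
clock 6: out=1, reg = 0x42D
clock 7: out=1, reg = 0xA16
clock 8: out=0, reg = 0x50B
clock 9: out=1, reg = 0xA85
clock 10: out=1, reg = 0xD42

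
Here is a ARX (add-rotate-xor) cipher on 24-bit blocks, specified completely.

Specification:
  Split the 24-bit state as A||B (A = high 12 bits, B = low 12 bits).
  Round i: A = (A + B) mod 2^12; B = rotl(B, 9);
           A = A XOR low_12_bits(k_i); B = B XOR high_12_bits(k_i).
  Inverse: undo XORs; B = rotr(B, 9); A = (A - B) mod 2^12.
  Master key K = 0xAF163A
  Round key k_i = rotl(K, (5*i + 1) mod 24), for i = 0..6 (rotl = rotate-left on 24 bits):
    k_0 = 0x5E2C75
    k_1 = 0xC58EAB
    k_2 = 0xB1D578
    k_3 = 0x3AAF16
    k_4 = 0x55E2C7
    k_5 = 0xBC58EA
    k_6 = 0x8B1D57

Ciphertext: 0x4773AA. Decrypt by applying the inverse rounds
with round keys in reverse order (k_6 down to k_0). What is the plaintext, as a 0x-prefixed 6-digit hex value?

0x522D14

s_0 = ciphertext = 0x4773AA
s_1 = InvRound(s_0, k_6) = 0x0438DD
s_2 = InvRound(s_1, k_5) = 0xFE88C1
s_3 = InvRound(s_2, k_4) = 0x031CFE
s_4 = InvRound(s_3, k_3) = 0x480AA7
s_5 = InvRound(s_4, k_2) = 0x428DD0
s_6 = InvRound(s_5, k_1) = 0xE43C40
s_7 = InvRound(s_6, k_0) = 0x522D14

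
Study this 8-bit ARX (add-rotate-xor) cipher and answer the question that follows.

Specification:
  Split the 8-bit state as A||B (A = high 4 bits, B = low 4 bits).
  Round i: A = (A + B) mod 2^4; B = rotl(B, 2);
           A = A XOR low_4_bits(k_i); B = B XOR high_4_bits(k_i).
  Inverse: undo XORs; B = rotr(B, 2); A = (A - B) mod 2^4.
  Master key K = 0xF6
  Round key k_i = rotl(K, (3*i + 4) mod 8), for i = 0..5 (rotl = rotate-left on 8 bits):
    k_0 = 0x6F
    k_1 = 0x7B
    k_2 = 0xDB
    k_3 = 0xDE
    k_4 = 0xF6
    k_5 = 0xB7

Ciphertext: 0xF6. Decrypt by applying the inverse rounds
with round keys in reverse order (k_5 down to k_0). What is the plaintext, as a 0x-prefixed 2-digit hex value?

s_0 = ciphertext = 0xF6
s_1 = InvRound(s_0, k_5) = 0x17
s_2 = InvRound(s_1, k_4) = 0x52
s_3 = InvRound(s_2, k_3) = 0xCF
s_4 = InvRound(s_3, k_2) = 0xF8
s_5 = InvRound(s_4, k_1) = 0x5F
s_6 = InvRound(s_5, k_0) = 0x46

0x46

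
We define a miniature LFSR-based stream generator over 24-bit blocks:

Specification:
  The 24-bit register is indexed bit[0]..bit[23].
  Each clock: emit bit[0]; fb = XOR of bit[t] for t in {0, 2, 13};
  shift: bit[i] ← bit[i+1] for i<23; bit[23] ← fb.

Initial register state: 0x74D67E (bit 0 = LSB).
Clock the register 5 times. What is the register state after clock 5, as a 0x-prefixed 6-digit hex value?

reg_0 = 0x74D67E
clock 1: out=0, reg = 0xBA6B3F
clock 2: out=1, reg = 0xDD359F
clock 3: out=1, reg = 0xEE9ACF
clock 4: out=1, reg = 0x774D67
clock 5: out=1, reg = 0x3BA6B3

0x3BA6B3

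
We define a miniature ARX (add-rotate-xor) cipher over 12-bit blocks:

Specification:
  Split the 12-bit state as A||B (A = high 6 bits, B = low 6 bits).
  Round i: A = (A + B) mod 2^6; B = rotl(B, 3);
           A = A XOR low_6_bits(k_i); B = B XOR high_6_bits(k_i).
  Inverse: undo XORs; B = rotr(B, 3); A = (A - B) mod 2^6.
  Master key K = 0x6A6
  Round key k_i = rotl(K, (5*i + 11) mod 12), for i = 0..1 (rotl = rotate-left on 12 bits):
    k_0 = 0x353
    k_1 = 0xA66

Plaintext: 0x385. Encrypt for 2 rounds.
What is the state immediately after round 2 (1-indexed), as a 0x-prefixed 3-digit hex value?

s_0 = plaintext = 0x385
s_1 = Round(s_0, k_0) = 0x025
s_2 = Round(s_1, k_1) = 0x0C5

0x0C5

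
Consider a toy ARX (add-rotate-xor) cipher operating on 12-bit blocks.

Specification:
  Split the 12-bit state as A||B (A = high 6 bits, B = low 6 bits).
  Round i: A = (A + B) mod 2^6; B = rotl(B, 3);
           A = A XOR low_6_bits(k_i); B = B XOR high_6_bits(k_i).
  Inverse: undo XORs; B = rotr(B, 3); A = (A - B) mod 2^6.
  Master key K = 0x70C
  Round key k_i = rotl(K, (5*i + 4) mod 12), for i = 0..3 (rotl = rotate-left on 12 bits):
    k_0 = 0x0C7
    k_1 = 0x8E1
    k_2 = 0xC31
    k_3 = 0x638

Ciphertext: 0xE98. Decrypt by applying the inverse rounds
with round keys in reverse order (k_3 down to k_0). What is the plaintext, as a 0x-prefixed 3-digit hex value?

s_0 = ciphertext = 0xE98
s_1 = InvRound(s_0, k_3) = 0x080
s_2 = InvRound(s_1, k_2) = 0xB46
s_3 = InvRound(s_2, k_1) = 0x82C
s_4 = InvRound(s_3, k_0) = 0xABD

0xABD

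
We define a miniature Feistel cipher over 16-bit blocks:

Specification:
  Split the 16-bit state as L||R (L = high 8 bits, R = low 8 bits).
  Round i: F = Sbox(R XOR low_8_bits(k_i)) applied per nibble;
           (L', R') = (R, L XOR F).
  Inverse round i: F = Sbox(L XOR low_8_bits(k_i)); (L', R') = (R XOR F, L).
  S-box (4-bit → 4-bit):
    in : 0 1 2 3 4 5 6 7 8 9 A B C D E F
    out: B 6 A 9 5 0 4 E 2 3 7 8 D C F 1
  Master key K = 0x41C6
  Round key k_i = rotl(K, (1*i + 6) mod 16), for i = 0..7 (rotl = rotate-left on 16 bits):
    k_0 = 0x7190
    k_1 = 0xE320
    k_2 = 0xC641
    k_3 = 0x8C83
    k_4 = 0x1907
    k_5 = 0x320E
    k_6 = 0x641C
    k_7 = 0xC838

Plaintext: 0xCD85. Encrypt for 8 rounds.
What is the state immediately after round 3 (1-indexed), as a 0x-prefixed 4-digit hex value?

0xA95F

s_0 = plaintext = 0xCD85
s_1 = Round(s_0, k_0) = 0x85AD
s_2 = Round(s_1, k_1) = 0xADA9
s_3 = Round(s_2, k_2) = 0xA95F
s_4 = Round(s_3, k_3) = 0x5F64
s_5 = Round(s_4, k_4) = 0x6416
s_6 = Round(s_5, k_5) = 0x1606
s_7 = Round(s_6, k_6) = 0x0671
s_8 = Round(s_7, k_7) = 0x7155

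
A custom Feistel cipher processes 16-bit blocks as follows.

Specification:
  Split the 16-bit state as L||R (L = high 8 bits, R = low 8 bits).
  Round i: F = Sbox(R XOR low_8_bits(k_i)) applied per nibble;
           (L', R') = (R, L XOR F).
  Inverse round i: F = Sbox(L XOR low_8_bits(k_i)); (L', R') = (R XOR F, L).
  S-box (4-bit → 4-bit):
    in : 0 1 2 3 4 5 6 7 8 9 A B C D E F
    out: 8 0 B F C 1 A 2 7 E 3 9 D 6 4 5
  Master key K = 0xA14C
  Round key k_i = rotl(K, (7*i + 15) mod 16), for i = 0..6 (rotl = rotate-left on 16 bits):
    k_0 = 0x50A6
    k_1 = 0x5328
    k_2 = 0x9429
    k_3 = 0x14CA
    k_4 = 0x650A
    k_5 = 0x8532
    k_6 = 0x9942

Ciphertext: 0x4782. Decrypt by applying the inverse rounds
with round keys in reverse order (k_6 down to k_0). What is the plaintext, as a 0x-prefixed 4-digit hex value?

0x8B7E

s_0 = ciphertext = 0x4782
s_1 = InvRound(s_0, k_6) = 0x0347
s_2 = InvRound(s_1, k_5) = 0xB703
s_3 = InvRound(s_2, k_4) = 0x95B7
s_4 = InvRound(s_3, k_3) = 0xA295
s_5 = InvRound(s_4, k_2) = 0xECA2
s_6 = InvRound(s_5, k_1) = 0x7EEC
s_7 = InvRound(s_6, k_0) = 0x8B7E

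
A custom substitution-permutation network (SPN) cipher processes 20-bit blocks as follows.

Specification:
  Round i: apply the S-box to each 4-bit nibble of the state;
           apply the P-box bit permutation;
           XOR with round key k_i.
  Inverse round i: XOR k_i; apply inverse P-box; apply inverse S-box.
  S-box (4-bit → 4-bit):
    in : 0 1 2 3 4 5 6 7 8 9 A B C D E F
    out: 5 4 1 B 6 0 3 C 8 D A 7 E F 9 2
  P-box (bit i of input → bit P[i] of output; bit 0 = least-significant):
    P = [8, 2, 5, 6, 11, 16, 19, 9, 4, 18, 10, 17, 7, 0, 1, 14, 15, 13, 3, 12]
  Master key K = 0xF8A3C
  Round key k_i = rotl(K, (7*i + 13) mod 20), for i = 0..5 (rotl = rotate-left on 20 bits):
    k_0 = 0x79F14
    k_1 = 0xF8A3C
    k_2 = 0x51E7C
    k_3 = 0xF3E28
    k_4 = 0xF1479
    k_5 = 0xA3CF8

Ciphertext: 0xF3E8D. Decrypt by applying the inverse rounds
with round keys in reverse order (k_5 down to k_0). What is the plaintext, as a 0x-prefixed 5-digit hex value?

s_0 = ciphertext = 0xF3E8D
s_1 = InvRound(s_0, k_5) = 0x5F6AC
s_2 = InvRound(s_1, k_4) = 0x63E7A
s_3 = InvRound(s_2, k_3) = 0x51248
s_4 = InvRound(s_3, k_2) = 0x55024
s_5 = InvRound(s_4, k_1) = 0x98E95
s_6 = InvRound(s_5, k_0) = 0x86A12

0x86A12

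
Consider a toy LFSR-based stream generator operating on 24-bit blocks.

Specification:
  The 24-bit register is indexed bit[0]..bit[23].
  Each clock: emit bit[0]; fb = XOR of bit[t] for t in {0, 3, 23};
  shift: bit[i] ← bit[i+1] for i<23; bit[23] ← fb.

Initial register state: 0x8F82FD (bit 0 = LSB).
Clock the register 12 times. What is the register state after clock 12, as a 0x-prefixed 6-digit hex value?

reg_0 = 0x8F82FD
clock 1: out=1, reg = 0xC7C17E
clock 2: out=0, reg = 0x63E0BF
clock 3: out=1, reg = 0x31F05F
clock 4: out=1, reg = 0x18F82F
clock 5: out=1, reg = 0x0C7C17
clock 6: out=1, reg = 0x863E0B
clock 7: out=1, reg = 0xC31F05
clock 8: out=1, reg = 0x618F82
clock 9: out=0, reg = 0x30C7C1
clock 10: out=1, reg = 0x9863E0
clock 11: out=0, reg = 0xCC31F0
clock 12: out=0, reg = 0xE618F8

0xE618F8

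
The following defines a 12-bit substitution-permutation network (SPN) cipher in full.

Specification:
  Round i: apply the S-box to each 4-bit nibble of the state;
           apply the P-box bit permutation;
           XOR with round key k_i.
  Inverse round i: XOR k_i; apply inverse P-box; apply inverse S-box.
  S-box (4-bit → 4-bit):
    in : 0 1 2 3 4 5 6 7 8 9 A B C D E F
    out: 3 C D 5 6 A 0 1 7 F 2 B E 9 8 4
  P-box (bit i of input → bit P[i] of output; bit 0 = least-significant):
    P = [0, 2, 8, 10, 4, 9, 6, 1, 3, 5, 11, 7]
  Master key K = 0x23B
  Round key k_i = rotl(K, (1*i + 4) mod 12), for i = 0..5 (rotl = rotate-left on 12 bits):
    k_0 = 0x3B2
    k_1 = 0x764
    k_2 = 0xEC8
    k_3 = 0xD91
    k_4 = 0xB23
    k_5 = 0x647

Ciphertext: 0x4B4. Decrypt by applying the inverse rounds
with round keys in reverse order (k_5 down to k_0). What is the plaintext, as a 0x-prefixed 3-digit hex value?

0xA10

s_0 = ciphertext = 0x4B4
s_1 = InvRound(s_0, k_5) = 0x597
s_2 = InvRound(s_1, k_4) = 0xC05
s_3 = InvRound(s_2, k_3) = 0xE74
s_4 = InvRound(s_3, k_2) = 0xB7A
s_5 = InvRound(s_4, k_1) = 0x3D5
s_6 = InvRound(s_5, k_0) = 0xA10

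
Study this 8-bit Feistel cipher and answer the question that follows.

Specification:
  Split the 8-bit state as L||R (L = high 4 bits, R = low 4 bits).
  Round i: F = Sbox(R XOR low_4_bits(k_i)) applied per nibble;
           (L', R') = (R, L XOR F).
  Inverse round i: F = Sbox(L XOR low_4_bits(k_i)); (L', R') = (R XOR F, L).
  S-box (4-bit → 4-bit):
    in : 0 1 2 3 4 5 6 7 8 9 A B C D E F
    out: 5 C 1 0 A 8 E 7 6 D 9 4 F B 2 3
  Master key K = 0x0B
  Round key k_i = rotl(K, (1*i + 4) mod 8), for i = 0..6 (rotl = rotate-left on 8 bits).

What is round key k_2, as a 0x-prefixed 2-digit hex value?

K = 0x0B
k_0 = rotl(K, (1*0+4) mod 8) = rotl(K, 4) = 0xB0
k_1 = rotl(K, (1*1+4) mod 8) = rotl(K, 5) = 0x61
k_2 = rotl(K, (1*2+4) mod 8) = rotl(K, 6) = 0xC2

0xC2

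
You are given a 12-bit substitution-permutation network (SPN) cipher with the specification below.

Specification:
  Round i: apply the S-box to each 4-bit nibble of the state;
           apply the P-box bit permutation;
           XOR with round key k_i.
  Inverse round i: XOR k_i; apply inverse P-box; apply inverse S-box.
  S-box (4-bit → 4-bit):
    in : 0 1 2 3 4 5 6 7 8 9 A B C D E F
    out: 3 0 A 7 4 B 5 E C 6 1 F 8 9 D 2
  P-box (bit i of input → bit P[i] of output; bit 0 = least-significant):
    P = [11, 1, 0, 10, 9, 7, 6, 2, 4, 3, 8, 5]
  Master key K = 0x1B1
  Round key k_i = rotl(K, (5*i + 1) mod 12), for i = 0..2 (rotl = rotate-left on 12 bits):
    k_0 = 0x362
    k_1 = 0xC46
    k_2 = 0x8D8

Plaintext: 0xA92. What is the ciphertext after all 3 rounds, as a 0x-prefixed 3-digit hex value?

0xFF1

s_0 = plaintext = 0xA92
s_1 = Round(s_0, k_0) = 0x7B0
s_2 = Round(s_1, k_1) = 0x7A8
s_3 = Round(s_2, k_2) = 0xFF1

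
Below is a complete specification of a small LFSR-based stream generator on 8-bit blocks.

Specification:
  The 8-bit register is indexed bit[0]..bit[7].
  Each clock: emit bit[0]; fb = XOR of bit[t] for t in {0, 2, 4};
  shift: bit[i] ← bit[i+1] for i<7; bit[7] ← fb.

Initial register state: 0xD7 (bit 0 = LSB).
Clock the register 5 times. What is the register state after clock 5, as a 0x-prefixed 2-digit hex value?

0xFE

reg_0 = 0xD7
clock 1: out=1, reg = 0xEB
clock 2: out=1, reg = 0xF5
clock 3: out=1, reg = 0xFA
clock 4: out=0, reg = 0xFD
clock 5: out=1, reg = 0xFE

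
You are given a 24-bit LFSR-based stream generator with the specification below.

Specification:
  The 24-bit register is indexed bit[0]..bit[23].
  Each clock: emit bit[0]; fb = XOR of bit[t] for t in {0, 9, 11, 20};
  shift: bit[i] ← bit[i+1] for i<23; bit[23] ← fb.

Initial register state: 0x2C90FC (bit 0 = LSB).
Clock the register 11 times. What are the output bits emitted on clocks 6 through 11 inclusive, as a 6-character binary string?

reg_0 = 0x2C90FC
clock 1: out=0, reg = 0x16487E
clock 2: out=0, reg = 0x0B243F
clock 3: out=1, reg = 0x85921F
clock 4: out=1, reg = 0x42C90F
clock 5: out=1, reg = 0x216487
clock 6: out=1, reg = 0x90B243
clock 7: out=1, reg = 0xC85921
clock 8: out=1, reg = 0x642C90
clock 9: out=0, reg = 0xB21648
clock 10: out=0, reg = 0x590B24
clock 11: out=0, reg = 0xAC8592

111000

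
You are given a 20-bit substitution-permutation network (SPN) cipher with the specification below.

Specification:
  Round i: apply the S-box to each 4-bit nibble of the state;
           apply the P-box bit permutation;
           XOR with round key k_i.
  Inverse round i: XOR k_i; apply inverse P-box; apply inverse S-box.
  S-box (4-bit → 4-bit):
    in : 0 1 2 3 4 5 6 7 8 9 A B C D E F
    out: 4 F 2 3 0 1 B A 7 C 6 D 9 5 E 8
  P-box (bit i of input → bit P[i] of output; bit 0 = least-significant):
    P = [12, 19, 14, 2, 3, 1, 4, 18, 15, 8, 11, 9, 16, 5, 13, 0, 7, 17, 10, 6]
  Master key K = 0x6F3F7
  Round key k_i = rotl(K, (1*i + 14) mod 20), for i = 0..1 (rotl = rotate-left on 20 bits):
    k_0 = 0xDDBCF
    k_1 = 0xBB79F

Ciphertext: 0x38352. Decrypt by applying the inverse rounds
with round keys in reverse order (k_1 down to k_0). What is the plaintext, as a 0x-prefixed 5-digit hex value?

0x8FEB0

s_0 = ciphertext = 0x38352
s_1 = InvRound(s_0, k_1) = 0xB9456
s_2 = InvRound(s_1, k_0) = 0x8FEB0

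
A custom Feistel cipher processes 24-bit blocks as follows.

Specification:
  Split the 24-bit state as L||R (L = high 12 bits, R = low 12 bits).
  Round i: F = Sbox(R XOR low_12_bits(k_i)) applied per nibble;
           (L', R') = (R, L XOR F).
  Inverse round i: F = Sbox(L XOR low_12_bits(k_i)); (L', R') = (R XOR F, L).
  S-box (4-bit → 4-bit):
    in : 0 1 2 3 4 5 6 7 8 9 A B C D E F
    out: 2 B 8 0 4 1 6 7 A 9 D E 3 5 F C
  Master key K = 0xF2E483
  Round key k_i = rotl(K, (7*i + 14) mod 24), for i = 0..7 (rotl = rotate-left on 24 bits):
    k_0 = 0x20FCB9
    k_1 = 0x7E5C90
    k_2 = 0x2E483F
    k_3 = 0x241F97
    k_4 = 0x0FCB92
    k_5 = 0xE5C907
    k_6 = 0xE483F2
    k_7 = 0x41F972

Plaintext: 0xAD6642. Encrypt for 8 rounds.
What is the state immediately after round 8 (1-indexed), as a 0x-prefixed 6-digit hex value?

0xCB84B2

s_0 = plaintext = 0xAD6642
s_1 = Round(s_0, k_0) = 0x642718
s_2 = Round(s_1, k_1) = 0x7188E8
s_3 = Round(s_2, k_2) = 0x8E854F
s_4 = Round(s_3, k_3) = 0x54F5B2
s_5 = Round(s_4, k_4) = 0x5B2ACD
s_6 = Round(s_5, k_5) = 0xACD58F
s_7 = Round(s_6, k_6) = 0x58FCB8
s_8 = Round(s_7, k_7) = 0xCB84B2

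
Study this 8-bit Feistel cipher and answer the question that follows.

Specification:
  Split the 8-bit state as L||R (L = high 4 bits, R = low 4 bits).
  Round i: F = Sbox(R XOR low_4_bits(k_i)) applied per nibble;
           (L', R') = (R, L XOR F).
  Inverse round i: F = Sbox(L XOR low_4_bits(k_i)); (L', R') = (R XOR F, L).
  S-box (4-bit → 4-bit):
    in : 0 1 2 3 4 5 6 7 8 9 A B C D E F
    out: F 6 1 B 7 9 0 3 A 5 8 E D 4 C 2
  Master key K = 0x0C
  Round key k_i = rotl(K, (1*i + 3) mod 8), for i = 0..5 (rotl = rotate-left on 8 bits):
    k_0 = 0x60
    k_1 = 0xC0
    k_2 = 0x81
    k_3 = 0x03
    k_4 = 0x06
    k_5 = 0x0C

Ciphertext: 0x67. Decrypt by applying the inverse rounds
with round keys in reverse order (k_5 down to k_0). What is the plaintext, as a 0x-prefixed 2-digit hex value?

0x09

s_0 = ciphertext = 0x67
s_1 = InvRound(s_0, k_5) = 0xF6
s_2 = InvRound(s_1, k_4) = 0x3F
s_3 = InvRound(s_2, k_3) = 0x03
s_4 = InvRound(s_3, k_2) = 0x50
s_5 = InvRound(s_4, k_1) = 0x95
s_6 = InvRound(s_5, k_0) = 0x09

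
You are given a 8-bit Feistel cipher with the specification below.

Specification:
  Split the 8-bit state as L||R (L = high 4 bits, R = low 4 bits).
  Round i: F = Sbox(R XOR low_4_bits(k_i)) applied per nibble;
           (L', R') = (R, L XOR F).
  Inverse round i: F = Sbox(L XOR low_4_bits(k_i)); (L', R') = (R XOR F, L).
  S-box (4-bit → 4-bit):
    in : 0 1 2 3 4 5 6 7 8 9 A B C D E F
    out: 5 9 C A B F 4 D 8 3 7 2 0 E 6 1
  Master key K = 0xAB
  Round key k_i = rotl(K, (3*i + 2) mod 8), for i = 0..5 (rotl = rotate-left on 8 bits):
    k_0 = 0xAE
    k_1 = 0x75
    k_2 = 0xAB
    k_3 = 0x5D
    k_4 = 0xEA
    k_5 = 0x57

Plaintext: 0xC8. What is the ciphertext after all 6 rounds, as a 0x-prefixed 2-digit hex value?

s_0 = plaintext = 0xC8
s_1 = Round(s_0, k_0) = 0x88
s_2 = Round(s_1, k_1) = 0x86
s_3 = Round(s_2, k_2) = 0x66
s_4 = Round(s_3, k_3) = 0x64
s_5 = Round(s_4, k_4) = 0x40
s_6 = Round(s_5, k_5) = 0x09

0x09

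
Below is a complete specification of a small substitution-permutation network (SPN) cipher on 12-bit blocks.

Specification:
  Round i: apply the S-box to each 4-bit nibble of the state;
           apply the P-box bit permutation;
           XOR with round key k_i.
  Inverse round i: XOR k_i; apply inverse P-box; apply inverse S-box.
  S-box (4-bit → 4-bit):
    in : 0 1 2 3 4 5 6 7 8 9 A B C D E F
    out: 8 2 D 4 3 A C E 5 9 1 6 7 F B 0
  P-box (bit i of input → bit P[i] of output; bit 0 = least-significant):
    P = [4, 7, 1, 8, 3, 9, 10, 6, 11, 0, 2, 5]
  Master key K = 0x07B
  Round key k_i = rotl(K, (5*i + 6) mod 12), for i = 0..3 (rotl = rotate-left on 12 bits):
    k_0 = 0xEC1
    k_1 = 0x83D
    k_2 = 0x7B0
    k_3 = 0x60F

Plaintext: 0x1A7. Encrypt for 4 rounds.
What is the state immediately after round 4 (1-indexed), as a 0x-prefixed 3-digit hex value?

s_0 = plaintext = 0x1A7
s_1 = Round(s_0, k_0) = 0xF4A
s_2 = Round(s_1, k_1) = 0xA25
s_3 = Round(s_2, k_2) = 0xA78
s_4 = Round(s_3, k_3) = 0x85D

0x85D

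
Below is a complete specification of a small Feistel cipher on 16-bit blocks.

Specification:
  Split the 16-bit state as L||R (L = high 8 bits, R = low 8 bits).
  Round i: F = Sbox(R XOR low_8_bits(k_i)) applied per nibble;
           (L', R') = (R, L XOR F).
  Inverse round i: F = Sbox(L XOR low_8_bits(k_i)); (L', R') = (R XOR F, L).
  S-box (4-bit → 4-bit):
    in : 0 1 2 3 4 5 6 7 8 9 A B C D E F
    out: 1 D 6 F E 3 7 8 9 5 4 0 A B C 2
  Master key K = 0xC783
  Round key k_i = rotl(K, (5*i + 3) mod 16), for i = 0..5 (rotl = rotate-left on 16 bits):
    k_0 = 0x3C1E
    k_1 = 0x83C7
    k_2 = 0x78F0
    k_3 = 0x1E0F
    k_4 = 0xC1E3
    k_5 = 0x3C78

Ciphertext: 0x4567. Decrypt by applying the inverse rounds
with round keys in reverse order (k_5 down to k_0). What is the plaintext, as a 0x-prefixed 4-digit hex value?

0x1A7A

s_0 = ciphertext = 0x4567
s_1 = InvRound(s_0, k_5) = 0x9C45
s_2 = InvRound(s_1, k_4) = 0xC79C
s_3 = InvRound(s_2, k_3) = 0x35C7
s_4 = InvRound(s_3, k_2) = 0x6435
s_5 = InvRound(s_4, k_1) = 0x7A64
s_6 = InvRound(s_5, k_0) = 0x1A7A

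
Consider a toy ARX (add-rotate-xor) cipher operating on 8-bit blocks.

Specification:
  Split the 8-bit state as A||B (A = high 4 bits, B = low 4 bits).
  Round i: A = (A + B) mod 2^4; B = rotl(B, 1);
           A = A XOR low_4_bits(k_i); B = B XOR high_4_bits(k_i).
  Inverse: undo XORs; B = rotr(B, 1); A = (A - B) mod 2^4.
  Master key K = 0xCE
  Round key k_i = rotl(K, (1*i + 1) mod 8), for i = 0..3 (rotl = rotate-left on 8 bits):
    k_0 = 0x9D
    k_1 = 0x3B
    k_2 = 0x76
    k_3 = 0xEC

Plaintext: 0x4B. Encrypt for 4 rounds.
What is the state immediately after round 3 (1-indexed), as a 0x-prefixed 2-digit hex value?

s_0 = plaintext = 0x4B
s_1 = Round(s_0, k_0) = 0x2E
s_2 = Round(s_1, k_1) = 0xBE
s_3 = Round(s_2, k_2) = 0xFA
s_4 = Round(s_3, k_3) = 0x5B

0xFA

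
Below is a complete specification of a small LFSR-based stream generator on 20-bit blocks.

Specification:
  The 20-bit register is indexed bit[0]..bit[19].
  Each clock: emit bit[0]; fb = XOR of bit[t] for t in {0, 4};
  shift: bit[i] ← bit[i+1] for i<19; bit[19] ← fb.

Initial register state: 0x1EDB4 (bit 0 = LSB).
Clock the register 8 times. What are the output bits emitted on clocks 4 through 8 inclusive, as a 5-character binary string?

reg_0 = 0x1EDB4
clock 1: out=0, reg = 0x8F6DA
clock 2: out=0, reg = 0xC7B6D
clock 3: out=1, reg = 0xE3DB6
clock 4: out=0, reg = 0xF1EDB
clock 5: out=1, reg = 0x78F6D
clock 6: out=1, reg = 0xBC7B6
clock 7: out=0, reg = 0xDE3DB
clock 8: out=1, reg = 0x6F1ED

01101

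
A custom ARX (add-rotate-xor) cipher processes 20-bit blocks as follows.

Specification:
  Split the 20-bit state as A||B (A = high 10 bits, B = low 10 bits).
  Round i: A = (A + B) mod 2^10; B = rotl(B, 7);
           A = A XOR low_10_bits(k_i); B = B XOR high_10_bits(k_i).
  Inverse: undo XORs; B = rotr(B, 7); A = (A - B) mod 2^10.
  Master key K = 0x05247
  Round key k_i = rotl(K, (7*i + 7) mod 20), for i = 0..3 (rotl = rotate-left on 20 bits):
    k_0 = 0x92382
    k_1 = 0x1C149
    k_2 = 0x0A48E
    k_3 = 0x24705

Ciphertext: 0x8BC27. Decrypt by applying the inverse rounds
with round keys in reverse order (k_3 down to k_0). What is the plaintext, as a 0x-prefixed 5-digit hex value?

s_0 = ciphertext = 0x8BC27
s_1 = InvRound(s_0, k_3) = 0xDE5B1
s_2 = InvRound(s_1, k_2) = 0xCD0C3
s_3 = InvRound(s_2, k_1) = 0x39199
s_4 = InvRound(s_3, k_0) = 0x35E8F

0x35E8F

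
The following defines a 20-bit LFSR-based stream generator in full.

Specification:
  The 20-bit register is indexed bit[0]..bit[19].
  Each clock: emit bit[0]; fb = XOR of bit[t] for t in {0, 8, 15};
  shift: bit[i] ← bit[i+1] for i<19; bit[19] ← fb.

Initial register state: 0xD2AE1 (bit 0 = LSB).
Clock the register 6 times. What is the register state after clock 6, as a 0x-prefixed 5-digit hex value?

0xC74AB

reg_0 = 0xD2AE1
clock 1: out=1, reg = 0xE9570
clock 2: out=0, reg = 0x74AB8
clock 3: out=0, reg = 0x3A55C
clock 4: out=0, reg = 0x1D2AE
clock 5: out=0, reg = 0x8E957
clock 6: out=1, reg = 0xC74AB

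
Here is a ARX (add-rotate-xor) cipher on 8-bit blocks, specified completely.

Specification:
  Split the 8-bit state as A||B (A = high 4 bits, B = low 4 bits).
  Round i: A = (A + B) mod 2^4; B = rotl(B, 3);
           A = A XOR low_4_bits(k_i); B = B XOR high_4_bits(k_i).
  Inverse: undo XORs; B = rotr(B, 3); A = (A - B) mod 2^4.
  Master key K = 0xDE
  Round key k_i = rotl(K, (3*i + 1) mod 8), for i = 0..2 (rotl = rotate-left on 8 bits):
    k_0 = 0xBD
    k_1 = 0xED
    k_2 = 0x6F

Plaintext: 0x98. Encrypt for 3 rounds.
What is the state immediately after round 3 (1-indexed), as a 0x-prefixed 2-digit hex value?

0x8E

s_0 = plaintext = 0x98
s_1 = Round(s_0, k_0) = 0xCF
s_2 = Round(s_1, k_1) = 0x61
s_3 = Round(s_2, k_2) = 0x8E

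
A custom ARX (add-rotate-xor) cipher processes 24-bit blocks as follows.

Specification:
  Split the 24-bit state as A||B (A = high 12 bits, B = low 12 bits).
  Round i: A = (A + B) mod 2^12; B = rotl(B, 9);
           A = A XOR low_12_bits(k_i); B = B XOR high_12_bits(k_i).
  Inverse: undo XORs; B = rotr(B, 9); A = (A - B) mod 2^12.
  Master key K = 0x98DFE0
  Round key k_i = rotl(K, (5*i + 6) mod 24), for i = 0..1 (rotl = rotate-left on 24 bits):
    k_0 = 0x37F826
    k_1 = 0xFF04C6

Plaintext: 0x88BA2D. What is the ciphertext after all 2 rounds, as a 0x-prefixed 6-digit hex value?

s_0 = plaintext = 0x88BA2D
s_1 = Round(s_0, k_0) = 0xA9E83A
s_2 = Round(s_1, k_1) = 0x61EAF7

0x61EAF7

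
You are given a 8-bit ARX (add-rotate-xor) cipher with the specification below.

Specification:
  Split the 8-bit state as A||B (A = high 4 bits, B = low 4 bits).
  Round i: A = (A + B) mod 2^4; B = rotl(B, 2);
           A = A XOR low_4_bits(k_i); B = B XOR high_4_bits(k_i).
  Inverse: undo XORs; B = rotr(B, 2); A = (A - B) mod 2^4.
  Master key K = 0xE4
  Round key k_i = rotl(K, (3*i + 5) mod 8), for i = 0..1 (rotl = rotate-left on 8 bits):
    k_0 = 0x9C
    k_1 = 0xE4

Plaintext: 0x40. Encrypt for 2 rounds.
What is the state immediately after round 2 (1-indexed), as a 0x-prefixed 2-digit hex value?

0x58

s_0 = plaintext = 0x40
s_1 = Round(s_0, k_0) = 0x89
s_2 = Round(s_1, k_1) = 0x58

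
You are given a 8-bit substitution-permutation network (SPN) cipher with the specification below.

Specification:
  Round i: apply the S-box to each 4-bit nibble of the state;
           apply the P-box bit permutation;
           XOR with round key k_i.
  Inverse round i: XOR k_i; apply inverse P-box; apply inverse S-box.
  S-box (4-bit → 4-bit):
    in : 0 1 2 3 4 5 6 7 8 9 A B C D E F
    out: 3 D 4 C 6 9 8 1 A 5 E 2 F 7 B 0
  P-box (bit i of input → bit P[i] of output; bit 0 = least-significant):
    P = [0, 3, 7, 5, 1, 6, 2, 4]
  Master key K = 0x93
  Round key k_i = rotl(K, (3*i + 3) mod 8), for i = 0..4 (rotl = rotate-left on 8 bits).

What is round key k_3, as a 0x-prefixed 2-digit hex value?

K = 0x93
k_0 = rotl(K, (3*0+3) mod 8) = rotl(K, 3) = 0x9C
k_1 = rotl(K, (3*1+3) mod 8) = rotl(K, 6) = 0xE4
k_2 = rotl(K, (3*2+3) mod 8) = rotl(K, 1) = 0x27
k_3 = rotl(K, (3*3+3) mod 8) = rotl(K, 4) = 0x39

0x39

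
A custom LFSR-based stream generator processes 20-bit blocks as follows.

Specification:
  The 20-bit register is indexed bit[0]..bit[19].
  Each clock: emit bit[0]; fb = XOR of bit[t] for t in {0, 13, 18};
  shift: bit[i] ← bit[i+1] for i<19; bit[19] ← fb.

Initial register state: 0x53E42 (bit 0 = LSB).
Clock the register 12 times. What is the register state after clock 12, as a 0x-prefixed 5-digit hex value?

reg_0 = 0x53E42
clock 1: out=0, reg = 0x29F21
clock 2: out=1, reg = 0x94F90
clock 3: out=0, reg = 0x4A7C8
clock 4: out=0, reg = 0x253E4
clock 5: out=0, reg = 0x129F2
clock 6: out=0, reg = 0x894F9
clock 7: out=1, reg = 0xC4A7C
clock 8: out=0, reg = 0xE253E
clock 9: out=0, reg = 0x7129F
clock 10: out=1, reg = 0x3894F
clock 11: out=1, reg = 0x9C4A7
clock 12: out=1, reg = 0xCE253

0xCE253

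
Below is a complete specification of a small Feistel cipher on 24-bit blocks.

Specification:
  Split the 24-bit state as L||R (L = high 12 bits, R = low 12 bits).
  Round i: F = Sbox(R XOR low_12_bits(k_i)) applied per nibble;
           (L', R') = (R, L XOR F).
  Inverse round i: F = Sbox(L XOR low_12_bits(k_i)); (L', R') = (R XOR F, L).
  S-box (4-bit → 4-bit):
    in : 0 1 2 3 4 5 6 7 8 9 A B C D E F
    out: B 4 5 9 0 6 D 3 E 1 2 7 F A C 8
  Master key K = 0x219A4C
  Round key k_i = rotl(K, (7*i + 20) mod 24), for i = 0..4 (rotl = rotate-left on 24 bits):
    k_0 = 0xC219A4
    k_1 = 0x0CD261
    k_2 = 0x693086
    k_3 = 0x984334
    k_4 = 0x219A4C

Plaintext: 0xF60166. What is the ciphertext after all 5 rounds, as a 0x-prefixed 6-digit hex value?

0x7D4550

s_0 = plaintext = 0xF60166
s_1 = Round(s_0, k_0) = 0x166195
s_2 = Round(s_1, k_1) = 0x1958E6
s_3 = Round(s_2, k_2) = 0x8E6F4E
s_4 = Round(s_3, k_3) = 0xF4E7D4
s_5 = Round(s_4, k_4) = 0x7D4550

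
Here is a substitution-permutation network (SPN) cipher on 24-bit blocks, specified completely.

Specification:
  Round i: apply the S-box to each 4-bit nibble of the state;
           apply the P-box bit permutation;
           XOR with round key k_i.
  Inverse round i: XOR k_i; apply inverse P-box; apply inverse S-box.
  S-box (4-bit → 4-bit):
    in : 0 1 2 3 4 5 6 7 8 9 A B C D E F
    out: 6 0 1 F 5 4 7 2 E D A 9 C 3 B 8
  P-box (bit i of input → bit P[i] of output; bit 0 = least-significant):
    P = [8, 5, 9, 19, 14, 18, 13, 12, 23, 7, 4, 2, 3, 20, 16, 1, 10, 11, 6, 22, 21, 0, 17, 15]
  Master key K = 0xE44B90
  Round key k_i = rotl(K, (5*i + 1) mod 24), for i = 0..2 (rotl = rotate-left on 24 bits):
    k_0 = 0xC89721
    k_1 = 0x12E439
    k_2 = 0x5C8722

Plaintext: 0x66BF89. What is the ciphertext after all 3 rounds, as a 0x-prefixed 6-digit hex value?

s_0 = plaintext = 0x66BF89
s_1 = Round(s_0, k_0) = 0xE6A86E
s_2 = Round(s_1, k_1) = 0x2E09CE
s_3 = Round(s_2, k_2) = 0xA5BA16

0xA5BA16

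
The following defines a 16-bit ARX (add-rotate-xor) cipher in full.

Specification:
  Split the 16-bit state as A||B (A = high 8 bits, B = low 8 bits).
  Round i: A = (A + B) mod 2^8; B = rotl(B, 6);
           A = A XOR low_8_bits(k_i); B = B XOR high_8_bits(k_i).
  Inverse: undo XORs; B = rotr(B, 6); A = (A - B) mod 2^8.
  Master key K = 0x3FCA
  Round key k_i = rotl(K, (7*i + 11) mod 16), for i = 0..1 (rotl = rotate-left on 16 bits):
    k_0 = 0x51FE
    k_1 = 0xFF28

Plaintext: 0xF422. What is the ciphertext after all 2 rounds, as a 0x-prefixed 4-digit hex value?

s_0 = plaintext = 0xF422
s_1 = Round(s_0, k_0) = 0xE8D9
s_2 = Round(s_1, k_1) = 0xE989

0xE989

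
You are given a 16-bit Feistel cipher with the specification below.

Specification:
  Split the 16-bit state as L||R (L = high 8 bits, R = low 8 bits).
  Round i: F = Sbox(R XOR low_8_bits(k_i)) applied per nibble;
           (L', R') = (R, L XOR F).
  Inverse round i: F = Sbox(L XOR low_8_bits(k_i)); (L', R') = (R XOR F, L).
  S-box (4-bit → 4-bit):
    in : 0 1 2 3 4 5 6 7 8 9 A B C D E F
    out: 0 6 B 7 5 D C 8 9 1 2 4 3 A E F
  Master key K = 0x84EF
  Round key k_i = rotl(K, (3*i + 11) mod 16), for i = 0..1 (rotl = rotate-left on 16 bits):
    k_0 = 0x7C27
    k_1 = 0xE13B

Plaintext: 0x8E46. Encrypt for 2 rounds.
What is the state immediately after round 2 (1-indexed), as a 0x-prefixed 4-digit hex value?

0x48C1

s_0 = plaintext = 0x8E46
s_1 = Round(s_0, k_0) = 0x4648
s_2 = Round(s_1, k_1) = 0x48C1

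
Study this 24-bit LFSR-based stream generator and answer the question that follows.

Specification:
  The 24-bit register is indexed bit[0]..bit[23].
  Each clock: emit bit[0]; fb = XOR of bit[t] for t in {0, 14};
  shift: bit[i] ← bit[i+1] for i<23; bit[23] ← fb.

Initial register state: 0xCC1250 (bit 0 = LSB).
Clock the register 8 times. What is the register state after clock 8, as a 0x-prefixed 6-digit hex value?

reg_0 = 0xCC1250
clock 1: out=0, reg = 0x660928
clock 2: out=0, reg = 0x330494
clock 3: out=0, reg = 0x19824A
clock 4: out=0, reg = 0x0CC125
clock 5: out=1, reg = 0x066092
clock 6: out=0, reg = 0x833049
clock 7: out=1, reg = 0xC19824
clock 8: out=0, reg = 0x60CC12

0x60CC12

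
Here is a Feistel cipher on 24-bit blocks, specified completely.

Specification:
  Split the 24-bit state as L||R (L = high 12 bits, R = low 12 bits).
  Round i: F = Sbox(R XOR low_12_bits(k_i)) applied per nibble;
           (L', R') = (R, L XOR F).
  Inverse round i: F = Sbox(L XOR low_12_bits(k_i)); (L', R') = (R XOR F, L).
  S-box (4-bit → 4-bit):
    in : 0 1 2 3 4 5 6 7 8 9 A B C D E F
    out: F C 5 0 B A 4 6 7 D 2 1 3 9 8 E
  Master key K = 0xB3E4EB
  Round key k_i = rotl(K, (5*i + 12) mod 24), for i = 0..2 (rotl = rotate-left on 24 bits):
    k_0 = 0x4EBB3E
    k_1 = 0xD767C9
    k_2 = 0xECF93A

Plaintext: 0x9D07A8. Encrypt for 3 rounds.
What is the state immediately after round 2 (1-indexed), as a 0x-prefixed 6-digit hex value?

s_0 = plaintext = 0x9D07A8
s_1 = Round(s_0, k_0) = 0x7A8A04
s_2 = Round(s_1, k_1) = 0xA04E91
s_3 = Round(s_2, k_2) = 0xE91C25

0xA04E91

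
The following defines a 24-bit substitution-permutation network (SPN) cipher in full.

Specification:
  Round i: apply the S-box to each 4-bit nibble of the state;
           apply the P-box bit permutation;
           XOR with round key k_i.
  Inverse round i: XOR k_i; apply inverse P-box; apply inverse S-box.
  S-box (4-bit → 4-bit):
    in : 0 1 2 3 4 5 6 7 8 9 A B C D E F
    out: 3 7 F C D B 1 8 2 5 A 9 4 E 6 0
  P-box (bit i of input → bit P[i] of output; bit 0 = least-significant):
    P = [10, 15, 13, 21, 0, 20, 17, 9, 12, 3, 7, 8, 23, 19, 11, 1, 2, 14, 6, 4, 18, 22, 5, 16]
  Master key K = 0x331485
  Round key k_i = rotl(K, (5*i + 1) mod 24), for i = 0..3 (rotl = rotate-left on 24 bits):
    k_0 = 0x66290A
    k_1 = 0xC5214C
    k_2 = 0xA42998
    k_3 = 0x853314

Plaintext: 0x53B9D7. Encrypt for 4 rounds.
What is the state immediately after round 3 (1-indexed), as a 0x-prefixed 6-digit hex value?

0xD7AAE1

s_0 = plaintext = 0x53B9D7
s_1 = Round(s_0, k_0) = 0x913BD8
s_2 = Round(s_1, k_1) = 0xD3FA2A
s_3 = Round(s_2, k_2) = 0xD7AAE1
s_4 = Round(s_3, k_3) = 0xDE962E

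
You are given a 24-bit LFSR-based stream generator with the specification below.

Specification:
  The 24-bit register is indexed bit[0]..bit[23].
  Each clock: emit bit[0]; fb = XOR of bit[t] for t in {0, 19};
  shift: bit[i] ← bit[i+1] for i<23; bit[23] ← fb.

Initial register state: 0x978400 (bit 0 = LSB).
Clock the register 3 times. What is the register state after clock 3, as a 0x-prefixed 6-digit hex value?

0x52F080

reg_0 = 0x978400
clock 1: out=0, reg = 0x4BC200
clock 2: out=0, reg = 0xA5E100
clock 3: out=0, reg = 0x52F080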